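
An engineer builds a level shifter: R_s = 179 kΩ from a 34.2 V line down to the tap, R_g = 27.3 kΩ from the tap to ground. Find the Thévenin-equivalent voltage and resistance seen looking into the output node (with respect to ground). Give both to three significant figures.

V_th = 4.53 V, R_th = 23.7 kΩ

V_th is the open-circuit tap voltage: 34.2 × 27.3/(179 + 27.3) = 4.53 V.
With the supply zeroed, R_s and R_g appear in parallel from the tap: R_th = R_s‖R_g = (179 × 27.3)/206.3 = 23.7 kΩ.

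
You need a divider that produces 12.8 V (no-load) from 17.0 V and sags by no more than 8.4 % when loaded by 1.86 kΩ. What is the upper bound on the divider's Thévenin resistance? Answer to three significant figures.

Loading drop = R_th/(R_th + R_L) ≤ 0.0840, so R_th ≤ R_L · ε/(1−ε) = 1.86 kΩ × 0.0840/0.9160 = 171 Ω.

R_th ≤ 171 Ω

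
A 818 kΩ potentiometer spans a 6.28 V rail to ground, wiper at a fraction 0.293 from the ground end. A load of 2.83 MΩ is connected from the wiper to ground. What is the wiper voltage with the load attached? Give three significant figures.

V ≈ 1.74 V

The wiper splits the pot into (1−α)R = 578.3 kΩ above and αR = 239.7 kΩ below.
Lower section ‖ load = 221.0 kΩ.
V_wiper = 6.28 × 221.0/(578.3 + 221.0) = 1.74 V.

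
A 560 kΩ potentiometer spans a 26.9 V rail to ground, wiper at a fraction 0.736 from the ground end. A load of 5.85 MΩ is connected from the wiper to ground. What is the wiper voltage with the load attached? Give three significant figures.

The wiper splits the pot into (1−α)R = 147.8 kΩ above and αR = 412.2 kΩ below.
Lower section ‖ load = 385.0 kΩ.
V_wiper = 26.9 × 385.0/(147.8 + 385.0) = 19.4 V.

V ≈ 19.4 V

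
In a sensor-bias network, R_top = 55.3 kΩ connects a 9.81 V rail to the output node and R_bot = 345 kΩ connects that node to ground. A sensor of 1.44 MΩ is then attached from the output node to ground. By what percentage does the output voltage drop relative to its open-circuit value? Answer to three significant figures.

3.20 %

The divider's output (Thévenin) resistance is R_top‖R_bot = 47.66 kΩ.
Fractional drop under load = R_th/(R_th + R_L) = 47.66 / (47.66 + 1440) = 0.03204.
So the output falls by 3.20 %.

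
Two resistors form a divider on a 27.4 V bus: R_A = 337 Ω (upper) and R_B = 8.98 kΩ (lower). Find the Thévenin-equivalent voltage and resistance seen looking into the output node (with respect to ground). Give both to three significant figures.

V_th is the open-circuit tap voltage: 27.4 × 8980/(337 + 8980) = 26.4 V.
With the supply zeroed, R_A and R_B appear in parallel from the tap: R_th = R_A‖R_B = (337 × 8980)/9317 = 325 Ω.

V_th = 26.4 V, R_th = 325 Ω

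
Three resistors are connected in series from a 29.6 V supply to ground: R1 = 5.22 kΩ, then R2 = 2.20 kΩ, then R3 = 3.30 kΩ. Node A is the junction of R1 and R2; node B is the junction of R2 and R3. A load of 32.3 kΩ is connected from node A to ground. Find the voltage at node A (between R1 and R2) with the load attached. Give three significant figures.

Below node A the series string R2+R3 = 5.500 kΩ sits in parallel with the 32.3 kΩ load: 4.700 kΩ.
V_A = 29.6 × 4.700/(5.22 + 4.700) = 14.0 V.

V ≈ 14.0 V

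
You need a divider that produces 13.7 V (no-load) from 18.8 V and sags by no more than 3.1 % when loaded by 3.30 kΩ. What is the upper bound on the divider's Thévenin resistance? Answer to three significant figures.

Loading drop = R_th/(R_th + R_L) ≤ 0.0310, so R_th ≤ R_L · ε/(1−ε) = 3.30 kΩ × 0.0310/0.9690 = 106 Ω.

R_th ≤ 106 Ω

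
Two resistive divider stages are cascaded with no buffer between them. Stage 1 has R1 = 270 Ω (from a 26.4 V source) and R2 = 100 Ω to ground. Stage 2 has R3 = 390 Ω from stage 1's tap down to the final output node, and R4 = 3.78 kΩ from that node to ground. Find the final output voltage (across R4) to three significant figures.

V_out ≈ 6.36 V

Stage 2 presents R3+R4 = 4170 Ω as a load on stage 1's tap.
Stage 1's lower leg becomes R2‖(R3+R4) = 97.66 Ω, so V_mid = 26.4 × 97.66/367.7 = 7.012 V.
Stage 2 is itself unloaded: V_out = V_mid × R4/(R3+R4) = 7.012 × 3780/4170 = 6.36 V.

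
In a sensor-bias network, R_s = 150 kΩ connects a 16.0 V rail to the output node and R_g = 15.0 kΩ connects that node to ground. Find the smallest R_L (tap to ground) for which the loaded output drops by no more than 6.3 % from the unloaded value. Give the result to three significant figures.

R_L(min) ≈ 203 kΩ

Output resistance R_th = R_s‖R_g = (150 × 15.0)/165.0 = 13.64 kΩ.
The fractional drop is R_th/(R_th + R_L); requiring this ≤ 0.0630 gives R_L ≥ R_th(1/0.0630 − 1) = 13.64 × 14.87 = 203 kΩ.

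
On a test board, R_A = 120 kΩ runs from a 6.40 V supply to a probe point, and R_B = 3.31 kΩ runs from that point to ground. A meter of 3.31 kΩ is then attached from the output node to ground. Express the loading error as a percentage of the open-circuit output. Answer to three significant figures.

49.3 %

Unloaded V = 6.40 × 3.31/123.3 = 0.1718 V.
Loaded: R_B‖R_L = 1.655 kΩ, giving V = 6.40 × 1.655/121.7 = 0.08707 V.
Drop = (0.1718 − 0.08707) / 0.1718 = 49.3 %.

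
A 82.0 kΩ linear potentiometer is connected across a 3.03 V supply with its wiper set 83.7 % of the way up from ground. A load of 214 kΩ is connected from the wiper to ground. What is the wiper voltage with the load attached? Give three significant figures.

The wiper splits the pot into (1−α)R = 13.37 kΩ above and αR = 68.63 kΩ below.
Lower section ‖ load = 51.97 kΩ.
V_wiper = 3.03 × 51.97/(13.37 + 51.97) = 2.41 V.

V ≈ 2.41 V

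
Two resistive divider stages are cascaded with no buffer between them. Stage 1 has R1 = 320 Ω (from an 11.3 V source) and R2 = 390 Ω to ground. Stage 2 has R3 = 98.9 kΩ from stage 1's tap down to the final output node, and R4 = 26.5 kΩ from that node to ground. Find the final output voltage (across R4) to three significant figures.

Stage 2 presents R3+R4 = 125400 Ω as a load on stage 1's tap.
Stage 1's lower leg becomes R2‖(R3+R4) = 388.8 Ω, so V_mid = 11.3 × 388.8/708.8 = 6.198 V.
Stage 2 is itself unloaded: V_out = V_mid × R4/(R3+R4) = 6.198 × 26500/125400 = 1.31 V.

V_out ≈ 1.31 V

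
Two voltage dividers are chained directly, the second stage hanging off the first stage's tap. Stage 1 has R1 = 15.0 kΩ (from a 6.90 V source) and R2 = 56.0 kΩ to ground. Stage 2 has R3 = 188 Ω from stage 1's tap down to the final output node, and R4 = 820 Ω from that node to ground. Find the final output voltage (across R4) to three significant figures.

V_out ≈ 0.348 V

Stage 2 presents R3+R4 = 1008 Ω as a load on stage 1's tap.
Stage 1's lower leg becomes R2‖(R3+R4) = 990.2 Ω, so V_mid = 6.90 × 990.2/15990 = 0.4273 V.
Stage 2 is itself unloaded: V_out = V_mid × R4/(R3+R4) = 0.4273 × 820/1008 = 0.348 V.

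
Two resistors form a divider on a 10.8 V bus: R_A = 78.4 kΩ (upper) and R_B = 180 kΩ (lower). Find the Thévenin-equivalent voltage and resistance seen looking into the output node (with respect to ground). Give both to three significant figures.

V_th is the open-circuit tap voltage: 10.8 × 180/(78.4 + 180) = 7.52 V.
With the supply zeroed, R_A and R_B appear in parallel from the tap: R_th = R_A‖R_B = (78.4 × 180)/258.4 = 54.6 kΩ.

V_th = 7.52 V, R_th = 54.6 kΩ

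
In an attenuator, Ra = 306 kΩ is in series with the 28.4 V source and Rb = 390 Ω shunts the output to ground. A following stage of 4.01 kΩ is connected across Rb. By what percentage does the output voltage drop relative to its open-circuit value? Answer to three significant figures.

Unloaded V = 28.4 × 390/306400 = 0.036150 V.
Loaded: Rb‖R_L = 355.4 Ω, giving V = 28.4 × 355.4/306400 = 0.032950 V.
Drop = (0.036150 − 0.032950) / 0.036150 = 8.85 %.

8.85 %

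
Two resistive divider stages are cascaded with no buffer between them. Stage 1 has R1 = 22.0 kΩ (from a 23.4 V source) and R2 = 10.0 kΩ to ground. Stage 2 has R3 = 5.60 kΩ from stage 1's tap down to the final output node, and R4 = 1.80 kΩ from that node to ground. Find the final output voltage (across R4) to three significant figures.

V_out ≈ 0.922 V

Stage 2 presents R3+R4 = 7.400 kΩ as a load on stage 1's tap.
Stage 1's lower leg becomes R2‖(R3+R4) = 4.253 kΩ, so V_mid = 23.4 × 4.253/26.25 = 3.791 V.
Stage 2 is itself unloaded: V_out = V_mid × R4/(R3+R4) = 3.791 × 1.80/7.400 = 0.922 V.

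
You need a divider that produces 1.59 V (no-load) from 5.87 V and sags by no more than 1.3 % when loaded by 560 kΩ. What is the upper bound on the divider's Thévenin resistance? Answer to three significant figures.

Loading drop = R_th/(R_th + R_L) ≤ 0.0130, so R_th ≤ R_L · ε/(1−ε) = 560 kΩ × 0.0130/0.9870 = 7.38 kΩ.

R_th ≤ 7.38 kΩ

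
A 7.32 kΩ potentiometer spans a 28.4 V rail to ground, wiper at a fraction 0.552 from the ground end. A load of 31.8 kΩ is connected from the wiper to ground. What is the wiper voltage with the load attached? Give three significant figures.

The wiper splits the pot into (1−α)R = 3.279 kΩ above and αR = 4.041 kΩ below.
Lower section ‖ load = 3.585 kΩ.
V_wiper = 28.4 × 3.585/(3.279 + 3.585) = 14.8 V.

V ≈ 14.8 V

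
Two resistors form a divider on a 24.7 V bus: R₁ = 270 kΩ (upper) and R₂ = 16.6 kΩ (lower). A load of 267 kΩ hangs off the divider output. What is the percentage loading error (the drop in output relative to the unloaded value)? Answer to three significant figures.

The divider's output (Thévenin) resistance is R₁‖R₂ = 15.64 kΩ.
Fractional drop under load = R_th/(R_th + R_L) = 15.64 / (15.64 + 267) = 0.05533.
So the output falls by 5.53 %.

5.53 %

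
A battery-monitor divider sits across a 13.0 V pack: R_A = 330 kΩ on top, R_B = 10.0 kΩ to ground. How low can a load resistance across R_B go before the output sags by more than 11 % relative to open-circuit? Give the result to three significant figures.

Output resistance R_th = R_A‖R_B = (330 × 10.0)/340.0 = 9.706 kΩ.
The fractional drop is R_th/(R_th + R_L); requiring this ≤ 0.110 gives R_L ≥ R_th(1/0.110 − 1) = 9.706 × 8.091 = 78.5 kΩ.

R_L(min) ≈ 78.5 kΩ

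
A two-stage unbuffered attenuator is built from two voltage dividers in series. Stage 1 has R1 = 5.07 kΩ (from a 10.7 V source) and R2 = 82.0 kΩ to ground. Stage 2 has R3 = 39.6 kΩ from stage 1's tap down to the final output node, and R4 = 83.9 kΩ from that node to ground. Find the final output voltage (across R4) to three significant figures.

Stage 2 presents R3+R4 = 123.5 kΩ as a load on stage 1's tap.
Stage 1's lower leg becomes R2‖(R3+R4) = 49.28 kΩ, so V_mid = 10.7 × 49.28/54.35 = 9.702 V.
Stage 2 is itself unloaded: V_out = V_mid × R4/(R3+R4) = 9.702 × 83.9/123.5 = 6.59 V.

V_out ≈ 6.59 V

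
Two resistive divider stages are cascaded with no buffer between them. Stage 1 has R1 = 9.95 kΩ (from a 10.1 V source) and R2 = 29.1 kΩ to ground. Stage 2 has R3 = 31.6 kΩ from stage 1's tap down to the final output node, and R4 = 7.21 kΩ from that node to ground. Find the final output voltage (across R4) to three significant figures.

V_out ≈ 1.17 V

Stage 2 presents R3+R4 = 38.81 kΩ as a load on stage 1's tap.
Stage 1's lower leg becomes R2‖(R3+R4) = 16.63 kΩ, so V_mid = 10.1 × 16.63/26.58 = 6.319 V.
Stage 2 is itself unloaded: V_out = V_mid × R4/(R3+R4) = 6.319 × 7.21/38.81 = 1.17 V.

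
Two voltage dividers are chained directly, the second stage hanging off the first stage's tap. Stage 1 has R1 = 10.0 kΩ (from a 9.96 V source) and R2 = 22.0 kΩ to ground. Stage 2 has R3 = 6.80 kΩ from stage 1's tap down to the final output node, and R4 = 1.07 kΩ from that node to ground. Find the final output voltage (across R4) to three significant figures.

Stage 2 presents R3+R4 = 7.870 kΩ as a load on stage 1's tap.
Stage 1's lower leg becomes R2‖(R3+R4) = 5.796 kΩ, so V_mid = 9.96 × 5.796/15.80 = 3.655 V.
Stage 2 is itself unloaded: V_out = V_mid × R4/(R3+R4) = 3.655 × 1.07/7.870 = 0.497 V.

V_out ≈ 0.497 V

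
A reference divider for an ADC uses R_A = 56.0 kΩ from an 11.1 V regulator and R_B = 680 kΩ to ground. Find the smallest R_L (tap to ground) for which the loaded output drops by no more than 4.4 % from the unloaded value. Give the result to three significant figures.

R_L(min) ≈ 1.12 MΩ

Output resistance R_th = R_A‖R_B = (56.0 × 680)/736.0 = 51.74 kΩ.
The fractional drop is R_th/(R_th + R_L); requiring this ≤ 0.0440 gives R_L ≥ R_th(1/0.0440 − 1) = 51.74 × 21.73 = 1.12 MΩ.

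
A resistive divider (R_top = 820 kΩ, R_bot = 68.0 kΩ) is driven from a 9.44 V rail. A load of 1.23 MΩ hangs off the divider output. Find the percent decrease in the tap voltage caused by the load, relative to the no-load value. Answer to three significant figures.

The divider's output (Thévenin) resistance is R_top‖R_bot = 62.79 kΩ.
Fractional drop under load = R_th/(R_th + R_L) = 62.79 / (62.79 + 1230) = 0.04857.
So the output falls by 4.86 %.

4.86 %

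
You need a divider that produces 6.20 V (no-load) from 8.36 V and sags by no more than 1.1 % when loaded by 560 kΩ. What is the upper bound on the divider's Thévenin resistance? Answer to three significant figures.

R_th ≤ 6.23 kΩ

Loading drop = R_th/(R_th + R_L) ≤ 0.0110, so R_th ≤ R_L · ε/(1−ε) = 560 kΩ × 0.0110/0.9890 = 6.23 kΩ.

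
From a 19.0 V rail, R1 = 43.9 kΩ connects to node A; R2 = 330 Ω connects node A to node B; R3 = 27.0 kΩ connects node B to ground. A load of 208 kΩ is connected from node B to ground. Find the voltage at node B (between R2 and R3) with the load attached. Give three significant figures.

V ≈ 6.66 V

At node B, R3 is in parallel with the load: R3‖R_L = 23900 Ω.
Below node A the resistance is R2 + (R3‖R_L) = 24230 Ω, so V_A = 19.0 × 24230/68130 = 6.757 V.
Then V_B = V_A × (R3‖R_L)/(R2 + R3‖R_L) = 6.757 × 23900/24230 = 6.66 V.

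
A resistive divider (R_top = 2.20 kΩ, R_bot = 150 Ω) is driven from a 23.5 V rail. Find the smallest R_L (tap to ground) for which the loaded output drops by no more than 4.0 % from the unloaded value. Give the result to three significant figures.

R_L(min) ≈ 3.37 kΩ

Output resistance R_th = R_top‖R_bot = (2200 × 150)/2350 = 140.4 Ω.
The fractional drop is R_th/(R_th + R_L); requiring this ≤ 0.0400 gives R_L ≥ R_th(1/0.0400 − 1) = 140.4 × 24.00 = 3.37 kΩ.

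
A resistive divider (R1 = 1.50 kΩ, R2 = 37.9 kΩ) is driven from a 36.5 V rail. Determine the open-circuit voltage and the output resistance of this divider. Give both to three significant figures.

V_th = 35.1 V, R_th = 1.44 kΩ

V_th is the open-circuit tap voltage: 36.5 × 37.9/(1.50 + 37.9) = 35.1 V.
With the supply zeroed, R1 and R2 appear in parallel from the tap: R_th = R1‖R2 = (1.50 × 37.9)/39.40 = 1.44 kΩ.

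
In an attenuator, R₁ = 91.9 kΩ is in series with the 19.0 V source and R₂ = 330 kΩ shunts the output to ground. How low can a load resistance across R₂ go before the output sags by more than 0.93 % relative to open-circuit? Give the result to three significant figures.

R_L(min) ≈ 7.66 MΩ

Output resistance R_th = R₁‖R₂ = (91.9 × 330)/421.9 = 71.88 kΩ.
The fractional drop is R_th/(R_th + R_L); requiring this ≤ 0.00930 gives R_L ≥ R_th(1/0.00930 − 1) = 71.88 × 106.5 = 7.66 MΩ.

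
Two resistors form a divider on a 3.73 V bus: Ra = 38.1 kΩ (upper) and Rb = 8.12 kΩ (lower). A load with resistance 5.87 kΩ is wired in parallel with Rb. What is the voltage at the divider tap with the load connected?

V_out ≈ 0.306 V

The load sits in parallel with Rb: Rb‖R_L = (8.12 × 5.87) / (8.12 + 5.87) = 3.407 kΩ.
V_out = 3.73 × 3.407 / (38.1 + 3.407) = 3.73 × 3.407/41.51 = 0.306 V.
(Unloaded it would have been 0.655 V.)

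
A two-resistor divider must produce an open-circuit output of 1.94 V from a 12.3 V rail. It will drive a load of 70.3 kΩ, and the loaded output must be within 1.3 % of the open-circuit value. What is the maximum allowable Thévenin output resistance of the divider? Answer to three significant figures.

Loading drop = R_th/(R_th + R_L) ≤ 0.0130, so R_th ≤ R_L · ε/(1−ε) = 70.3 kΩ × 0.0130/0.9870 = 926 Ω.

R_th ≤ 926 Ω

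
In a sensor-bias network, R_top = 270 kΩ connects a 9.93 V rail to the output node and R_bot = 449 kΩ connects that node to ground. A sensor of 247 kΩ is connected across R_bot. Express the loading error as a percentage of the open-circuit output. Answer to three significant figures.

Unloaded V = 9.93 × 449/719.0 = 6.201 V.
Loaded: R_bot‖R_L = 159.3 kΩ, giving V = 9.93 × 159.3/429.3 = 3.685 V.
Drop = (6.201 − 3.685) / 6.201 = 40.6 %.

40.6 %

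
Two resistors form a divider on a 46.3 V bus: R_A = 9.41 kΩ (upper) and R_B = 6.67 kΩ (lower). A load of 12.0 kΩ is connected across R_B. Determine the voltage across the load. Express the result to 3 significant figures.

V_out ≈ 14.5 V

The load sits in parallel with R_B: R_B‖R_L = (6.67 × 12.0) / (6.67 + 12.0) = 4.287 kΩ.
V_out = 46.3 × 4.287 / (9.41 + 4.287) = 46.3 × 4.287/13.70 = 14.5 V.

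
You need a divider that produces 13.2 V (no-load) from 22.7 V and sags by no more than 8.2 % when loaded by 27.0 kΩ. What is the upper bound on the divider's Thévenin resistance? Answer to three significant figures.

R_th ≤ 2.41 kΩ

Loading drop = R_th/(R_th + R_L) ≤ 0.0820, so R_th ≤ R_L · ε/(1−ε) = 27.0 kΩ × 0.0820/0.9180 = 2.41 kΩ.
(Any R1, R2 with R2/(R1+R2) = 0.581 and R1‖R2 ≤ 2.41 kΩ will meet the spec.)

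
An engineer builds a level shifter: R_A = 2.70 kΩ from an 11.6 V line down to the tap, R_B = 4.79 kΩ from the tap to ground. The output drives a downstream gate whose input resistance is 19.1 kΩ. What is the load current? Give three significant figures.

I_L ≈ 0.356 mA

R_B‖R_L = 3.830 kΩ; V_out = 11.6 × 3.830/6.530 = 6.803 V.
I_L = V_out / R_L = 6.803 / 19.1 kΩ = 0.356 mA.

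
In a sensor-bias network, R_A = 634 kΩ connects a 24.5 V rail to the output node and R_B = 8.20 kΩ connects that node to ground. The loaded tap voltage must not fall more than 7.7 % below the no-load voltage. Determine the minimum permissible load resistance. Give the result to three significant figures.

Output resistance R_th = R_A‖R_B = (634 × 8.20)/642.2 = 8.095 kΩ.
The fractional drop is R_th/(R_th + R_L); requiring this ≤ 0.0770 gives R_L ≥ R_th(1/0.0770 − 1) = 8.095 × 11.99 = 97.0 kΩ.

R_L(min) ≈ 97.0 kΩ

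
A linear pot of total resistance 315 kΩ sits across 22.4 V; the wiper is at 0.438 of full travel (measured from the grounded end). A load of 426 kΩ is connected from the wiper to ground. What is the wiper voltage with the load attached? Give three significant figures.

V ≈ 8.30 V

The wiper splits the pot into (1−α)R = 177.0 kΩ above and αR = 138.0 kΩ below.
Lower section ‖ load = 104.2 kΩ.
V_wiper = 22.4 × 104.2/(177.0 + 104.2) = 8.30 V.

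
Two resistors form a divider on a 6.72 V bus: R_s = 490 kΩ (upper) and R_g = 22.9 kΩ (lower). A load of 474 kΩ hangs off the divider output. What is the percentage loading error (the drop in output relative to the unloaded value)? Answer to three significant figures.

4.41 %

The divider's output (Thévenin) resistance is R_s‖R_g = 21.88 kΩ.
Fractional drop under load = R_th/(R_th + R_L) = 21.88 / (21.88 + 474) = 0.04412.
So the output falls by 4.41 %.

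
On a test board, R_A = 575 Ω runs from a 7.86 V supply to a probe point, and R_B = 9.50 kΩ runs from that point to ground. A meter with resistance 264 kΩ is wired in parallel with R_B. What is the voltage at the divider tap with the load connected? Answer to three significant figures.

The load sits in parallel with R_B: R_B‖R_L = (9500 × 264000) / (9500 + 264000) = 9170 Ω.
V_out = 7.86 × 9170 / (575 + 9170) = 7.86 × 9170/9745 = 7.40 V.

V_out ≈ 7.40 V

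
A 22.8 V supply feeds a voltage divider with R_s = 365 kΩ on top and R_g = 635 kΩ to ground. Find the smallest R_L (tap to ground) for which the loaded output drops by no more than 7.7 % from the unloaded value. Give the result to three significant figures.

R_L(min) ≈ 2.78 MΩ

Output resistance R_th = R_s‖R_g = (365 × 635)/1000 = 231.8 kΩ.
The fractional drop is R_th/(R_th + R_L); requiring this ≤ 0.0770 gives R_L ≥ R_th(1/0.0770 − 1) = 231.8 × 11.99 = 2.78 MΩ.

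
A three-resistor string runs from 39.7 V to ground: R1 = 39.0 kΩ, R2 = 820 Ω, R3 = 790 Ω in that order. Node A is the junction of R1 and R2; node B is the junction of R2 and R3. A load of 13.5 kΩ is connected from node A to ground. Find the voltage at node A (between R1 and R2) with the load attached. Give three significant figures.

Below node A the series string R2+R3 = 1610 Ω sits in parallel with the 13500 Ω load: 1438 Ω.
V_A = 39.7 × 1438/(39000 + 1438) = 1.41 V.

V ≈ 1.41 V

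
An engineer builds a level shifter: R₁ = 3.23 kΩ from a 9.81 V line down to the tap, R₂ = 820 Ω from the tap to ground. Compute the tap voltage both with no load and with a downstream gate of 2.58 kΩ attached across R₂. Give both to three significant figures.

Open-circuit: V = 9.81 × 820/(3230 + 820) = 1.99 V.
With the load, R₂ becomes R₂‖R_L = 622.2 Ω, so V = 9.81 × 622.2/3852 = 1.58 V.

Unloaded: 1.99 V; loaded: 1.58 V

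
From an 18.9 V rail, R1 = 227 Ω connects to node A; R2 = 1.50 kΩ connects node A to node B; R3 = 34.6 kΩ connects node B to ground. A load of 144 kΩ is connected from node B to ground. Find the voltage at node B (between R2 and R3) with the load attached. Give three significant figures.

V ≈ 17.8 V

At node B, R3 is in parallel with the load: R3‖R_L = 27900 Ω.
Below node A the resistance is R2 + (R3‖R_L) = 29400 Ω, so V_A = 18.9 × 29400/29620 = 18.76 V.
Then V_B = V_A × (R3‖R_L)/(R2 + R3‖R_L) = 18.76 × 27900/29400 = 17.8 V.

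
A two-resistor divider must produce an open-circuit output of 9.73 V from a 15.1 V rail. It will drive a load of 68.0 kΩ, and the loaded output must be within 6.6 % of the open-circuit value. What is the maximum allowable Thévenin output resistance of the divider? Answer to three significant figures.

Loading drop = R_th/(R_th + R_L) ≤ 0.0660, so R_th ≤ R_L · ε/(1−ε) = 68.0 kΩ × 0.0660/0.9340 = 4.81 kΩ.

R_th ≤ 4.81 kΩ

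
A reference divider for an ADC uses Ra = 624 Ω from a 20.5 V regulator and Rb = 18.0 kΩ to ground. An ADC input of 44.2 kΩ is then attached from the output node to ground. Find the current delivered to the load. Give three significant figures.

Rb‖R_L = 12790 Ω; V_out = 20.5 × 12790/13410 = 19.55 V.
I_L = V_out / R_L = 19.55 / 44.2 kΩ = 0.442 mA.

I_L ≈ 0.442 mA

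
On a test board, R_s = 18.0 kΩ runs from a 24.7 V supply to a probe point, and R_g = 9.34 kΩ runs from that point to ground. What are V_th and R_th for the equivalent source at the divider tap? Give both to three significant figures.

V_th = 8.44 V, R_th = 6.15 kΩ

V_th is the open-circuit tap voltage: 24.7 × 9.34/(18.0 + 9.34) = 8.44 V.
With the supply zeroed, R_s and R_g appear in parallel from the tap: R_th = R_s‖R_g = (18.0 × 9.34)/27.34 = 6.15 kΩ.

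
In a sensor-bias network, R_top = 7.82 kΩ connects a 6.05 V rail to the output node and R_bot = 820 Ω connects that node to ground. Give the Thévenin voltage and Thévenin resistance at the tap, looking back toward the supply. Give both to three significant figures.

V_th is the open-circuit tap voltage: 6.05 × 820/(7820 + 820) = 0.574 V.
With the supply zeroed, R_top and R_bot appear in parallel from the tap: R_th = R_top‖R_bot = (7820 × 820)/8640 = 742 Ω.

V_th = 0.574 V, R_th = 742 Ω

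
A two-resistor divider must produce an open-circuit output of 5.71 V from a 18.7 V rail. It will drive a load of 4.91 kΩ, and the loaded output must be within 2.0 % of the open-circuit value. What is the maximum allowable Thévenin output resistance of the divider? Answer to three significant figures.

R_th ≤ 100 Ω

Loading drop = R_th/(R_th + R_L) ≤ 0.0200, so R_th ≤ R_L · ε/(1−ε) = 4.91 kΩ × 0.0200/0.9800 = 100 Ω.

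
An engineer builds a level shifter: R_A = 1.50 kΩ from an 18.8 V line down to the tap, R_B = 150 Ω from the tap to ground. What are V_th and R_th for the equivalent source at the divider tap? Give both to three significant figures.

V_th is the open-circuit tap voltage: 18.8 × 150/(1500 + 150) = 1.71 V.
With the supply zeroed, R_A and R_B appear in parallel from the tap: R_th = R_A‖R_B = (1500 × 150)/1650 = 136 Ω.

V_th = 1.71 V, R_th = 136 Ω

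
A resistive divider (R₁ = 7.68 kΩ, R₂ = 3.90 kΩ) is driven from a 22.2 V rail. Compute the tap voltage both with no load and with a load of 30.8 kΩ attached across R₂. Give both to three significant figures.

Unloaded: 7.48 V; loaded: 6.90 V

Open-circuit: V = 22.2 × 3.90/(7.68 + 3.90) = 7.48 V.
With the load, R₂ becomes R₂‖R_L = 3.462 kΩ, so V = 22.2 × 3.462/11.14 = 6.90 V.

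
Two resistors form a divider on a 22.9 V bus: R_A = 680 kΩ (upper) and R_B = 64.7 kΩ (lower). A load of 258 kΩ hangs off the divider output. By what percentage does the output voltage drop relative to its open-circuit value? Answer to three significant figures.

Unloaded V = 22.9 × 64.7/744.7 = 1.990 V.
Loaded: R_B‖R_L = 51.73 kΩ, giving V = 22.9 × 51.73/731.7 = 1.619 V.
Drop = (1.990 − 1.619) / 1.990 = 18.6 %.

18.6 %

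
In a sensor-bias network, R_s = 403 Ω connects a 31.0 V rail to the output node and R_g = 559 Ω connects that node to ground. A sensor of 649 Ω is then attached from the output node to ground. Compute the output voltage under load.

The load sits in parallel with R_g: R_g‖R_L = (559 × 649) / (559 + 649) = 300.3 Ω.
V_out = 31.0 × 300.3 / (403 + 300.3) = 31.0 × 300.3/703.3 = 13.2 V.

V_out ≈ 13.2 V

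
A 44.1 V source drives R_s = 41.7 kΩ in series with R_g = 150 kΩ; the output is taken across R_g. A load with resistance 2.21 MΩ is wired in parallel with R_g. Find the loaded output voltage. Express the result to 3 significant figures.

The load sits in parallel with R_g: R_g‖R_L = (150 × 2210) / (150 + 2210) = 140.5 kΩ.
V_out = 44.1 × 140.5 / (41.7 + 140.5) = 44.1 × 140.5/182.2 = 34.0 V.
(Unloaded it would have been 34.5 V.)

V_out ≈ 34.0 V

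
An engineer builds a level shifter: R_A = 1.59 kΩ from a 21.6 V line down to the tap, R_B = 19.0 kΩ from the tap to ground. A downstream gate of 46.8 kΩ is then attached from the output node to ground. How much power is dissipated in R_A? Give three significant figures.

P ≈ 3.25 mW

Total resistance from the source is R_A + (R_B‖R_L) = 15.10 kΩ, so I = 21.6/15.10 kΩ = 1.430 mA.
P = I²·R_A = (1.430 mA)² × 1.59 kΩ = 3.25 mW.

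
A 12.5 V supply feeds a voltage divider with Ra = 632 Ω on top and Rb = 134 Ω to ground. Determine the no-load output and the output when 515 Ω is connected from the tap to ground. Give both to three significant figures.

Open-circuit: V = 12.5 × 134/(632 + 134) = 2.19 V.
With the load, Rb becomes Rb‖R_L = 106.3 Ω, so V = 12.5 × 106.3/738.3 = 1.80 V.

Unloaded: 2.19 V; loaded: 1.80 V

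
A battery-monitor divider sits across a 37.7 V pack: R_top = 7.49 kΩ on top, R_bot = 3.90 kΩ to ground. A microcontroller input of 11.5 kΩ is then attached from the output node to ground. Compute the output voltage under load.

The load sits in parallel with R_bot: R_bot‖R_L = (3.90 × 11.5) / (3.90 + 11.5) = 2.912 kΩ.
V_out = 37.7 × 2.912 / (7.49 + 2.912) = 37.7 × 2.912/10.40 = 10.6 V.

V_out ≈ 10.6 V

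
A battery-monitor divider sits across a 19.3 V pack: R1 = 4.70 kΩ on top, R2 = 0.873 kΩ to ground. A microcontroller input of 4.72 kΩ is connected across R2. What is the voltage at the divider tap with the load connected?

The load sits in parallel with R2: R2‖R_L = (873 × 4720) / (873 + 4720) = 736.7 Ω.
V_out = 19.3 × 736.7 / (4700 + 736.7) = 19.3 × 736.7/5437 = 2.62 V.

V_out ≈ 2.62 V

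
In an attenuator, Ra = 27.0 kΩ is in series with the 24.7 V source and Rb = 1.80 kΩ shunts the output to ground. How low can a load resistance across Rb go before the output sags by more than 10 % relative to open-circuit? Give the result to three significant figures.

Output resistance R_th = Ra‖Rb = (27.0 × 1.80)/28.80 = 1.688 kΩ.
The fractional drop is R_th/(R_th + R_L); requiring this ≤ 0.100 gives R_L ≥ R_th(1/0.100 − 1) = 1.688 × 9.000 = 15.2 kΩ.

R_L(min) ≈ 15.2 kΩ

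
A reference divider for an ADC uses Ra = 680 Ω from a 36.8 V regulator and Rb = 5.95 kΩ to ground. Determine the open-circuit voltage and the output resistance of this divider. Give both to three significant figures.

V_th = 33.0 V, R_th = 610 Ω

V_th is the open-circuit tap voltage: 36.8 × 5950/(680 + 5950) = 33.0 V.
With the supply zeroed, Ra and Rb appear in parallel from the tap: R_th = Ra‖Rb = (680 × 5950)/6630 = 610 Ω.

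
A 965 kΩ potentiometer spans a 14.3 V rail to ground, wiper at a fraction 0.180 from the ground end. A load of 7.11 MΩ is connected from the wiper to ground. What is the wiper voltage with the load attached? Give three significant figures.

V ≈ 2.52 V

The wiper splits the pot into (1−α)R = 791.3 kΩ above and αR = 173.7 kΩ below.
Lower section ‖ load = 169.6 kΩ.
V_wiper = 14.3 × 169.6/(791.3 + 169.6) = 2.52 V.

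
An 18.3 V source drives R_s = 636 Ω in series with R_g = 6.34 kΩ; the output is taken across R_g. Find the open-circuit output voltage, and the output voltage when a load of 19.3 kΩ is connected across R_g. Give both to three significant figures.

Unloaded: 16.6 V; loaded: 16.1 V

Open-circuit: V = 18.3 × 6340/(636 + 6340) = 16.6 V.
With the load, R_g becomes R_g‖R_L = 4772 Ω, so V = 18.3 × 4772/5408 = 16.1 V.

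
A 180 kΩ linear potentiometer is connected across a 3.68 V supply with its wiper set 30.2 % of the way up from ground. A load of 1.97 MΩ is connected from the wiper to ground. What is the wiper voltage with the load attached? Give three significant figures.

The wiper splits the pot into (1−α)R = 125.6 kΩ above and αR = 54.36 kΩ below.
Lower section ‖ load = 52.90 kΩ.
V_wiper = 3.68 × 52.90/(125.6 + 52.90) = 1.09 V.

V ≈ 1.09 V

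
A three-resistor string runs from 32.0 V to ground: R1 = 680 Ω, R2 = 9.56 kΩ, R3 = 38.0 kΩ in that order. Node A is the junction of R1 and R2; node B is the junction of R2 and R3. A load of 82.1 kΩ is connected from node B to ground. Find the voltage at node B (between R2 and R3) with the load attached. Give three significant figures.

At node B, R3 is in parallel with the load: R3‖R_L = 25980 Ω.
Below node A the resistance is R2 + (R3‖R_L) = 35540 Ω, so V_A = 32.0 × 35540/36220 = 31.40 V.
Then V_B = V_A × (R3‖R_L)/(R2 + R3‖R_L) = 31.40 × 25980/35540 = 23.0 V.

V ≈ 23.0 V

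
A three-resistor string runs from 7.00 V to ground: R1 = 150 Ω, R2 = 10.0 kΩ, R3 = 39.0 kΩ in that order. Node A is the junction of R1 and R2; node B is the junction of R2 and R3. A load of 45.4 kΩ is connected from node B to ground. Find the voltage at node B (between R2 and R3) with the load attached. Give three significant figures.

At node B, R3 is in parallel with the load: R3‖R_L = 20980 Ω.
Below node A the resistance is R2 + (R3‖R_L) = 30980 Ω, so V_A = 7.00 × 30980/31130 = 6.966 V.
Then V_B = V_A × (R3‖R_L)/(R2 + R3‖R_L) = 6.966 × 20980/30980 = 4.72 V.

V ≈ 4.72 V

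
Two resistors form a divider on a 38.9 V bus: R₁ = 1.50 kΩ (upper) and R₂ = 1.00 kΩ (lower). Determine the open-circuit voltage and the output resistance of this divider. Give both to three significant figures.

V_th is the open-circuit tap voltage: 38.9 × 1.00/(1.50 + 1.00) = 15.6 V.
With the supply zeroed, R₁ and R₂ appear in parallel from the tap: R_th = R₁‖R₂ = (1.50 × 1.00)/2.500 = 600 Ω.

V_th = 15.6 V, R_th = 600 Ω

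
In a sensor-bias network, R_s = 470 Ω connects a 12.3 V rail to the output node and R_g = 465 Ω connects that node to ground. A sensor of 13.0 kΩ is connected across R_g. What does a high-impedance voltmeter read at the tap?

V_out ≈ 6.01 V

The load sits in parallel with R_g: R_g‖R_L = (465 × 13000) / (465 + 13000) = 448.9 Ω.
V_out = 12.3 × 448.9 / (470 + 448.9) = 12.3 × 448.9/918.9 = 6.01 V.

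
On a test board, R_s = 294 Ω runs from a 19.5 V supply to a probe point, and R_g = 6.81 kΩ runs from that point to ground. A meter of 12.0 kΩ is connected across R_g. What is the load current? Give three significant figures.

I_L ≈ 1.52 mA

R_g‖R_L = 4344 Ω; V_out = 19.5 × 4344/4638 = 18.26 V.
I_L = V_out / R_L = 18.26 / 12.0 kΩ = 1.52 mA.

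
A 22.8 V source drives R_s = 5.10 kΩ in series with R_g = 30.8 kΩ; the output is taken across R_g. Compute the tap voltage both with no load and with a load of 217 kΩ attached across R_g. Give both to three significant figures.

Open-circuit: V = 22.8 × 30.8/(5.10 + 30.8) = 19.6 V.
With the load, R_g becomes R_g‖R_L = 26.97 kΩ, so V = 22.8 × 26.97/32.07 = 19.2 V.

Unloaded: 19.6 V; loaded: 19.2 V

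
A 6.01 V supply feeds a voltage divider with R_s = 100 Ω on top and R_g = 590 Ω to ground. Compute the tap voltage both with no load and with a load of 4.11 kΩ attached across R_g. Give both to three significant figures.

Open-circuit: V = 6.01 × 590/(100 + 590) = 5.14 V.
With the load, R_g becomes R_g‖R_L = 515.9 Ω, so V = 6.01 × 515.9/615.9 = 5.03 V.

Unloaded: 5.14 V; loaded: 5.03 V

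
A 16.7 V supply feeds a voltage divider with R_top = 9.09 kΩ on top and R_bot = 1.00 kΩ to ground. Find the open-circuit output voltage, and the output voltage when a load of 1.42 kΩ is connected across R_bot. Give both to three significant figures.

Unloaded: 1.66 V; loaded: 1.01 V

Open-circuit: V = 16.7 × 1.00/(9.09 + 1.00) = 1.66 V.
With the load, R_bot becomes R_bot‖R_L = 0.5868 kΩ, so V = 16.7 × 0.5868/9.677 = 1.01 V.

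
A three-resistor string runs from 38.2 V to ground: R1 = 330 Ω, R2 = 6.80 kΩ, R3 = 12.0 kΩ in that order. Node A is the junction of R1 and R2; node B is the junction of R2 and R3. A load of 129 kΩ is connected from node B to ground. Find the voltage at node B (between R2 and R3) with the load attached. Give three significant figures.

V ≈ 23.2 V

At node B, R3 is in parallel with the load: R3‖R_L = 10980 Ω.
Below node A the resistance is R2 + (R3‖R_L) = 17780 Ω, so V_A = 38.2 × 17780/18110 = 37.50 V.
Then V_B = V_A × (R3‖R_L)/(R2 + R3‖R_L) = 37.50 × 10980/17780 = 23.2 V.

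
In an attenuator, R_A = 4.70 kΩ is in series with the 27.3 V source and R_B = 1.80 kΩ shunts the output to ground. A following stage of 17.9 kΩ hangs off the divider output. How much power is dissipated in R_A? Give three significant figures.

Total resistance from the source is R_A + (R_B‖R_L) = 6.336 kΩ, so I = 27.3/6.336 kΩ = 4.309 mA.
P = I²·R_A = (4.309 mA)² × 4.70 kΩ = 87.3 mW.

P ≈ 87.3 mW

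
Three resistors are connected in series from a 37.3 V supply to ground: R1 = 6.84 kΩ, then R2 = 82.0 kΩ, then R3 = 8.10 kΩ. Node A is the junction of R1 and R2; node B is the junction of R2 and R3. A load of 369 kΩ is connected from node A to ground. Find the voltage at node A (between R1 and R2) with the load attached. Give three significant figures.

Below node A the series string R2+R3 = 90.10 kΩ sits in parallel with the 369 kΩ load: 72.42 kΩ.
V_A = 37.3 × 72.42/(6.84 + 72.42) = 34.1 V.

V ≈ 34.1 V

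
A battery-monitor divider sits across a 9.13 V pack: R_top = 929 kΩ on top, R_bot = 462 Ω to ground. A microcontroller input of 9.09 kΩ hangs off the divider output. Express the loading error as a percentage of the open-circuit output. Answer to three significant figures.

4.83 %

The divider's output (Thévenin) resistance is R_top‖R_bot = 461.8 Ω.
Fractional drop under load = R_th/(R_th + R_L) = 461.8 / (461.8 + 9090) = 0.04834.
So the output falls by 4.83 %.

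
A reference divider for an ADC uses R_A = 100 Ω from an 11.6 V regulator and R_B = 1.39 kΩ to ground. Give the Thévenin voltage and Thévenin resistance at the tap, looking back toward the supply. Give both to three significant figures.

V_th = 10.8 V, R_th = 93.3 Ω

V_th is the open-circuit tap voltage: 11.6 × 1390/(100 + 1390) = 10.8 V.
With the supply zeroed, R_A and R_B appear in parallel from the tap: R_th = R_A‖R_B = (100 × 1390)/1490 = 93.3 Ω.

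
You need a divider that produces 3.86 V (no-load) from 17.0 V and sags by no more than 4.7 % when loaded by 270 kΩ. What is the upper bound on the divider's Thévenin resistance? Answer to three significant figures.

R_th ≤ 13.3 kΩ

Loading drop = R_th/(R_th + R_L) ≤ 0.0470, so R_th ≤ R_L · ε/(1−ε) = 270 kΩ × 0.0470/0.9530 = 13.3 kΩ.
(Any R1, R2 with R2/(R1+R2) = 0.227 and R1‖R2 ≤ 13.3 kΩ will meet the spec.)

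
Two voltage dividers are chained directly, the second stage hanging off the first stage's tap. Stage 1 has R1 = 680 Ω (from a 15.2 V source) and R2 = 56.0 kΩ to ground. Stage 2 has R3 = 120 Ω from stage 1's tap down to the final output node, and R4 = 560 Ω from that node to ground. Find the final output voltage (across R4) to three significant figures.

V_out ≈ 6.22 V

Stage 2 presents R3+R4 = 680.0 Ω as a load on stage 1's tap.
Stage 1's lower leg becomes R2‖(R3+R4) = 671.8 Ω, so V_mid = 15.2 × 671.8/1352 = 7.554 V.
Stage 2 is itself unloaded: V_out = V_mid × R4/(R3+R4) = 7.554 × 560/680.0 = 6.22 V.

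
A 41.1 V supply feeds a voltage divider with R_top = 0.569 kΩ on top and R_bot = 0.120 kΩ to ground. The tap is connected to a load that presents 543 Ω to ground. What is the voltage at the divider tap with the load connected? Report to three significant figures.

The load sits in parallel with R_bot: R_bot‖R_L = (120 × 543) / (120 + 543) = 98.28 Ω.
V_out = 41.1 × 98.28 / (569 + 98.28) = 41.1 × 98.28/667.3 = 6.05 V.

V_out ≈ 6.05 V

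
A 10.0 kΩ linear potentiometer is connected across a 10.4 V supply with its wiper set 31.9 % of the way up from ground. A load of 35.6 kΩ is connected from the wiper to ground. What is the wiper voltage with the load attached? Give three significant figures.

The wiper splits the pot into (1−α)R = 6.810 kΩ above and αR = 3.190 kΩ below.
Lower section ‖ load = 2.928 kΩ.
V_wiper = 10.4 × 2.928/(6.810 + 2.928) = 3.13 V.

V ≈ 3.13 V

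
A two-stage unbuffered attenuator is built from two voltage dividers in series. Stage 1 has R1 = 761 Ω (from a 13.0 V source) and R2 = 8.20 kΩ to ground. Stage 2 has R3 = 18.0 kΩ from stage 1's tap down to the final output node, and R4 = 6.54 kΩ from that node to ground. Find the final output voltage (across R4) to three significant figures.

Stage 2 presents R3+R4 = 24540 Ω as a load on stage 1's tap.
Stage 1's lower leg becomes R2‖(R3+R4) = 6146 Ω, so V_mid = 13.0 × 6146/6907 = 11.57 V.
Stage 2 is itself unloaded: V_out = V_mid × R4/(R3+R4) = 11.57 × 6540/24540 = 3.08 V.

V_out ≈ 3.08 V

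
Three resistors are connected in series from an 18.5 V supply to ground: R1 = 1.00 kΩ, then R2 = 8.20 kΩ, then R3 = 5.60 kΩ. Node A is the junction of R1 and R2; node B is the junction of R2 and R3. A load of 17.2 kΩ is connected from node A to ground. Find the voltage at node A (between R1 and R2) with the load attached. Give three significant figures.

V ≈ 16.4 V

Below node A the series string R2+R3 = 13.80 kΩ sits in parallel with the 17.2 kΩ load: 7.657 kΩ.
V_A = 18.5 × 7.657/(1.00 + 7.657) = 16.4 V.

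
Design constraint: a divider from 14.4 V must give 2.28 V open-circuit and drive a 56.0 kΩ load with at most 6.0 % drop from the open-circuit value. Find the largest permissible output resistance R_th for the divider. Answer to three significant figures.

R_th ≤ 3.57 kΩ

Loading drop = R_th/(R_th + R_L) ≤ 0.0600, so R_th ≤ R_L · ε/(1−ε) = 56.0 kΩ × 0.0600/0.9400 = 3.57 kΩ.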